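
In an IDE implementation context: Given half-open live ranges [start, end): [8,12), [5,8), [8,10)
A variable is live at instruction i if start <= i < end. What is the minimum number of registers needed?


Live ranges:
  Var0: [8, 12)
  Var1: [5, 8)
  Var2: [8, 10)
Sweep-line events (position, delta, active):
  pos=5 start -> active=1
  pos=8 end -> active=0
  pos=8 start -> active=1
  pos=8 start -> active=2
  pos=10 end -> active=1
  pos=12 end -> active=0
Maximum simultaneous active: 2
Minimum registers needed: 2

2


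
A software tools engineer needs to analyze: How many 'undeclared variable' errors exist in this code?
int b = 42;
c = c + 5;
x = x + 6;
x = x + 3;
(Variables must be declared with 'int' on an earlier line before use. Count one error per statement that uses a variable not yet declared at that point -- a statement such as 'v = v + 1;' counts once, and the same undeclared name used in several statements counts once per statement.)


Scanning code line by line:
  Line 1: declare 'b' -> declared = ['b']
  Line 2: use 'c' -> ERROR (undeclared)
  Line 3: use 'x' -> ERROR (undeclared)
  Line 4: use 'x' -> ERROR (undeclared)
Total undeclared variable errors: 3

3


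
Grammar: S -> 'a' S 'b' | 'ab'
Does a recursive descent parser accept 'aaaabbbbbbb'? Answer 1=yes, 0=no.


Grammar accepts strings of the form a^n b^n (n >= 1)
Word: 'aaaabbbbbbb'
Counting: 4 a's and 7 b's
Check: 4 == 7? No
Mismatch: a-count != b-count
Rejected

0


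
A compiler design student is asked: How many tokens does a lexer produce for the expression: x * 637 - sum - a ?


Scanning 'x * 637 - sum - a'
Token 1: 'x' -> identifier
Token 2: '*' -> operator
Token 3: '637' -> integer_literal
Token 4: '-' -> operator
Token 5: 'sum' -> identifier
Token 6: '-' -> operator
Token 7: 'a' -> identifier
Total tokens: 7

7


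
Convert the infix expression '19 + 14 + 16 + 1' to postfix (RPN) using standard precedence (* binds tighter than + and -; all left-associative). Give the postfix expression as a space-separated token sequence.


Applying the shunting-yard algorithm:
  Operand 19 -> output
  Push '+' onto operator stack -> op-stack: [+]
  Operand 14 -> output
  See '+' (prec 1); top '+' (prec 1) >= it -> pop '+' to output
  Push '+' onto operator stack -> op-stack: [+]
  Operand 16 -> output
  See '+' (prec 1); top '+' (prec 1) >= it -> pop '+' to output
  Push '+' onto operator stack -> op-stack: [+]
  Operand 1 -> output
  End of input: pop '+' to output
Postfix result: 19 14 + 16 + 1 +

19 14 + 16 + 1 +


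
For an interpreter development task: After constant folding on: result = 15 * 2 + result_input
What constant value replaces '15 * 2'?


Identifying constant sub-expression:
  Original: result = 15 * 2 + result_input
  15 and 2 are both compile-time constants
  Evaluating: 15 * 2 = 30
  After folding: result = 30 + result_input

30


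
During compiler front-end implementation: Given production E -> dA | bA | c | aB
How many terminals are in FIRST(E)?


Production: E -> dA | bA | c | aB
Examining each alternative for leading terminals:
  E -> dA : first terminal = 'd'
  E -> bA : first terminal = 'b'
  E -> c : first terminal = 'c'
  E -> aB : first terminal = 'a'
FIRST(E) = {a, b, c, d}
Count: 4

4


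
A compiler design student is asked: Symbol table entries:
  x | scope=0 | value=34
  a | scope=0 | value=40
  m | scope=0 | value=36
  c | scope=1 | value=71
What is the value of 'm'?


Searching symbol table for 'm':
  x | scope=0 | value=34
  a | scope=0 | value=40
  m | scope=0 | value=36 <- MATCH
  c | scope=1 | value=71
Found 'm' at scope 0 with value 36

36


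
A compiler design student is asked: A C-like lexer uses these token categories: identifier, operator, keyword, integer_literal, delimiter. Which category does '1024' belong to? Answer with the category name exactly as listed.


Token: '1024'
Checking categories:
  identifier: no
  integer_literal: YES
  operator: no
  keyword: no
  delimiter: no
Category: integer_literal

integer_literal


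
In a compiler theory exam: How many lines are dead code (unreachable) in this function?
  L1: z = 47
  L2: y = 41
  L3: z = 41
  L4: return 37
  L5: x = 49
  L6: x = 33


Analyzing control flow:
  L1: reachable (before return)
  L2: reachable (before return)
  L3: reachable (before return)
  L4: reachable (return statement)
  L5: DEAD (after return at L4)
  L6: DEAD (after return at L4)
Return at L4, total lines = 6
Dead lines: L5 through L6
Count: 2

2


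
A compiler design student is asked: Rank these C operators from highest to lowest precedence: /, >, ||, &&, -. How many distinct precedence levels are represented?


Looking up precedence for each operator:
  / -> precedence 6
  > -> precedence 4
  || -> precedence 1
  && -> precedence 2
  - -> precedence 5
Sorted highest to lowest: /, -, >, &&, ||
Distinct precedence values: [6, 5, 4, 2, 1]
Number of distinct levels: 5

5


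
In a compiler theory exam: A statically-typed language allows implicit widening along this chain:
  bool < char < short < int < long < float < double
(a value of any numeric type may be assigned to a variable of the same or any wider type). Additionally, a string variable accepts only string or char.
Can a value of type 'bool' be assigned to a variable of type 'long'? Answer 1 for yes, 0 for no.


Target variable type: long
Source value type: bool
Numeric ranks: bool=0, long=4
Widening allowed iff rank(source) <= rank(target): 0 <= 4? Yes
Result: 1

1


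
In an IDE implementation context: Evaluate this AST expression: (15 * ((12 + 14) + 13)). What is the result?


Expression: (15 * ((12 + 14) + 13))
Evaluating step by step:
  12 + 14 = 26
  26 + 13 = 39
  15 * 39 = 585
Result: 585

585


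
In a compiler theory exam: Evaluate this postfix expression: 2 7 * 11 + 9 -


Processing tokens left to right:
Push 2, Push 7
Pop 2 and 7, compute 2 * 7 = 14, push 14
Push 11
Pop 14 and 11, compute 14 + 11 = 25, push 25
Push 9
Pop 25 and 9, compute 25 - 9 = 16, push 16
Stack result: 16

16


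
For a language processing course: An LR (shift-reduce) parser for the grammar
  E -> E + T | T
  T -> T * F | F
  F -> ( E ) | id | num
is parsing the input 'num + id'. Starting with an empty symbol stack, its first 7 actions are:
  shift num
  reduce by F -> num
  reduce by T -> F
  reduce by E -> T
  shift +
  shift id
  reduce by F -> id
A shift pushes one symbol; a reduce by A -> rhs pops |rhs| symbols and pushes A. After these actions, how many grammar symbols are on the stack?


Tracking the symbol stack through each action:
  Action 1: shift 'num' : push -> stack = [num] (size 1)
  Action 2: reduce by F -> num : pop 1, push F -> stack = [F] (size 1)
  Action 3: reduce by T -> F : pop 1, push T -> stack = [T] (size 1)
  Action 4: reduce by E -> T : pop 1, push E -> stack = [E] (size 1)
  Action 5: shift '+' : push -> stack = [E, +] (size 2)
  Action 6: shift 'id' : push -> stack = [E, +, id] (size 3)
  Action 7: reduce by F -> id : pop 1, push F -> stack = [E, +, F] (size 3)
Final stack size: 3

3


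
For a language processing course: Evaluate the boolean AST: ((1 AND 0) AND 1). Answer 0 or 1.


Step 1: Evaluate inner node
  1 AND 0 = 0
Step 2: Evaluate root node
  0 AND 1 = 0

0


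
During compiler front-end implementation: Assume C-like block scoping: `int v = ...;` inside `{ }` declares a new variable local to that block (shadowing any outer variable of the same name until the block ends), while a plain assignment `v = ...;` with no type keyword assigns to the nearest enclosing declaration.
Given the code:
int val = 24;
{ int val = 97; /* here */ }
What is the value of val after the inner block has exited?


Analyzing scoping rules:
Outer scope: declares val = 24
Inner block: 'int val = 97;' declares a NEW val that shadows the outer one
When the block exits the inner val goes out of scope; the outer val was never modified -> 24
Result: 24

24


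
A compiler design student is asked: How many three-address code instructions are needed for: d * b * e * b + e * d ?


Expression: d * b * e * b + e * d
Generating three-address code (respecting * over +/- precedence):
  Instruction 1: t1 = d * b
  Instruction 2: t2 = t1 * e
  Instruction 3: t3 = t2 * b
  Instruction 4: t4 = e * d
  Instruction 5: t5 = t3 + t4
Total instructions: 5

5


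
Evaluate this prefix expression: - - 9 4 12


Parsing prefix expression: - - 9 4 12
Step 1: Innermost operation '- 9 4'
  9 - 4 = 5
Step 2: Outer operation '- [5] 12'
  5 - 12 = -7

-7


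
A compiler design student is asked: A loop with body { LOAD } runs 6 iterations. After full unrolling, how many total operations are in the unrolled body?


Loop body operations: LOAD (1 op per iteration)
Unrolling 6 iterations:
  Iteration 1: LOAD (1 ops)
  Iteration 2: LOAD (1 ops)
  Iteration 3: LOAD (1 ops)
  Iteration 4: LOAD (1 ops)
  Iteration 5: LOAD (1 ops)
  Iteration 6: LOAD (1 ops)
Total: 6 iterations * 1 ops/iter = 6 operations

6


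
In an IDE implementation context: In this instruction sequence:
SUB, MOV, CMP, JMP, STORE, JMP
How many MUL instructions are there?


Scanning instruction sequence for MUL:
  Position 1: SUB
  Position 2: MOV
  Position 3: CMP
  Position 4: JMP
  Position 5: STORE
  Position 6: JMP
Matches at positions: []
Total MUL count: 0

0


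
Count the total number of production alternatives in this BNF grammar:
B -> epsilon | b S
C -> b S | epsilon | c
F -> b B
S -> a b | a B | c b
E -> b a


Counting alternatives per rule:
  B: 2 alternative(s)
  C: 3 alternative(s)
  F: 1 alternative(s)
  S: 3 alternative(s)
  E: 1 alternative(s)
Sum: 2 + 3 + 1 + 3 + 1 = 10

10


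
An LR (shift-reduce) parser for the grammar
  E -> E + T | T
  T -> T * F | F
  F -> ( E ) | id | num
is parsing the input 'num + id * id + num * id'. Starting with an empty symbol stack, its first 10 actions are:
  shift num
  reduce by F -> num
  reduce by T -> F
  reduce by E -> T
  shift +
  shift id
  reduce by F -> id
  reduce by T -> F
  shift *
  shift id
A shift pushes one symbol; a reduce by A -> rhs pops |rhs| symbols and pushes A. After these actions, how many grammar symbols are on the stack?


Tracking the symbol stack through each action:
  Action 1: shift 'num' : push -> stack = [num] (size 1)
  Action 2: reduce by F -> num : pop 1, push F -> stack = [F] (size 1)
  Action 3: reduce by T -> F : pop 1, push T -> stack = [T] (size 1)
  Action 4: reduce by E -> T : pop 1, push E -> stack = [E] (size 1)
  Action 5: shift '+' : push -> stack = [E, +] (size 2)
  Action 6: shift 'id' : push -> stack = [E, +, id] (size 3)
  Action 7: reduce by F -> id : pop 1, push F -> stack = [E, +, F] (size 3)
  Action 8: reduce by T -> F : pop 1, push T -> stack = [E, +, T] (size 3)
  Action 9: shift '*' : push -> stack = [E, +, T, *] (size 4)
  Action 10: shift 'id' : push -> stack = [E, +, T, *, id] (size 5)
Final stack size: 5

5


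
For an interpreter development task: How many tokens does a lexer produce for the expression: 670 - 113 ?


Scanning '670 - 113'
Token 1: '670' -> integer_literal
Token 2: '-' -> operator
Token 3: '113' -> integer_literal
Total tokens: 3

3


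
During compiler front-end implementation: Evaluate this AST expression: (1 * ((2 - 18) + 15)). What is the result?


Expression: (1 * ((2 - 18) + 15))
Evaluating step by step:
  2 - 18 = -16
  -16 + 15 = -1
  1 * -1 = -1
Result: -1

-1


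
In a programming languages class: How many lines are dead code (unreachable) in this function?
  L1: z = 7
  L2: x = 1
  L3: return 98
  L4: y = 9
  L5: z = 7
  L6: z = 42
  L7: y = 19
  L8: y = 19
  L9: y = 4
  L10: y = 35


Analyzing control flow:
  L1: reachable (before return)
  L2: reachable (before return)
  L3: reachable (return statement)
  L4: DEAD (after return at L3)
  L5: DEAD (after return at L3)
  L6: DEAD (after return at L3)
  L7: DEAD (after return at L3)
  L8: DEAD (after return at L3)
  L9: DEAD (after return at L3)
  L10: DEAD (after return at L3)
Return at L3, total lines = 10
Dead lines: L4 through L10
Count: 7

7


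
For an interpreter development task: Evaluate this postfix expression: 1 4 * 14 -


Processing tokens left to right:
Push 1, Push 4
Pop 1 and 4, compute 1 * 4 = 4, push 4
Push 14
Pop 4 and 14, compute 4 - 14 = -10, push -10
Stack result: -10

-10


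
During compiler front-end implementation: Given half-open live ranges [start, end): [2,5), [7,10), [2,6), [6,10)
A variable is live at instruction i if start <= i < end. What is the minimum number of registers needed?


Live ranges:
  Var0: [2, 5)
  Var1: [7, 10)
  Var2: [2, 6)
  Var3: [6, 10)
Sweep-line events (position, delta, active):
  pos=2 start -> active=1
  pos=2 start -> active=2
  pos=5 end -> active=1
  pos=6 end -> active=0
  pos=6 start -> active=1
  pos=7 start -> active=2
  pos=10 end -> active=1
  pos=10 end -> active=0
Maximum simultaneous active: 2
Minimum registers needed: 2

2


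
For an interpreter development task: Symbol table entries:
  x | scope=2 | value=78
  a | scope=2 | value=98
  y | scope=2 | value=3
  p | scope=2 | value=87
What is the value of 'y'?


Searching symbol table for 'y':
  x | scope=2 | value=78
  a | scope=2 | value=98
  y | scope=2 | value=3 <- MATCH
  p | scope=2 | value=87
Found 'y' at scope 2 with value 3

3


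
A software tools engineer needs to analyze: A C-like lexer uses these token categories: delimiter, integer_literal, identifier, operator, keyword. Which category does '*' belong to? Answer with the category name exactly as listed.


Token: '*'
Checking categories:
  identifier: no
  integer_literal: no
  operator: YES
  keyword: no
  delimiter: no
Category: operator

operator


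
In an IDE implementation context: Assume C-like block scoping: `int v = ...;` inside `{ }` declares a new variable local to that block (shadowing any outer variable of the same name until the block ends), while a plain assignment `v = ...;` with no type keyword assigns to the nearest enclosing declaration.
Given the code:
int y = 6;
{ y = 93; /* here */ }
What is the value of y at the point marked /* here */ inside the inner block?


Analyzing scoping rules:
Outer scope: declares y = 6
Inner block: 'y = 93;' has no type keyword, so it is an assignment to the outer y (no shadowing)
Inside the block, after the assignment -> 93
Result: 93

93


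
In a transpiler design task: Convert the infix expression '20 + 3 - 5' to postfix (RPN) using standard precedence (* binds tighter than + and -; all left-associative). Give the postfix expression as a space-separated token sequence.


Applying the shunting-yard algorithm:
  Operand 20 -> output
  Push '+' onto operator stack -> op-stack: [+]
  Operand 3 -> output
  See '-' (prec 1); top '+' (prec 1) >= it -> pop '+' to output
  Push '-' onto operator stack -> op-stack: [-]
  Operand 5 -> output
  End of input: pop '-' to output
Postfix result: 20 3 + 5 -

20 3 + 5 -


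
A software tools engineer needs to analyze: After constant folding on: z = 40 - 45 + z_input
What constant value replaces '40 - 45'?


Identifying constant sub-expression:
  Original: z = 40 - 45 + z_input
  40 and 45 are both compile-time constants
  Evaluating: 40 - 45 = -5
  After folding: z = -5 + z_input

-5


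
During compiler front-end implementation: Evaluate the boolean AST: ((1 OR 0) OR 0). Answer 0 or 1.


Step 1: Evaluate inner node
  1 OR 0 = 1
Step 2: Evaluate root node
  1 OR 0 = 1

1


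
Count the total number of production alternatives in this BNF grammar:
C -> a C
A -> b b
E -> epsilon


Counting alternatives per rule:
  C: 1 alternative(s)
  A: 1 alternative(s)
  E: 1 alternative(s)
Sum: 1 + 1 + 1 = 3

3


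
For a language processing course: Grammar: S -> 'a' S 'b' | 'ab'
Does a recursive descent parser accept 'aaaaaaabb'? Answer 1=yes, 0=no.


Grammar accepts strings of the form a^n b^n (n >= 1)
Word: 'aaaaaaabb'
Counting: 7 a's and 2 b's
Check: 7 == 2? No
Mismatch: a-count != b-count
Rejected

0


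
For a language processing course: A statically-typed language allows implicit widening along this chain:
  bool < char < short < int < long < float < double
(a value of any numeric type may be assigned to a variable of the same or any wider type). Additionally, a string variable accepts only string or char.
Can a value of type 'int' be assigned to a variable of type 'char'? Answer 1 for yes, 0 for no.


Target variable type: char
Source value type: int
Numeric ranks: int=3, char=1
Widening allowed iff rank(source) <= rank(target): 3 <= 1? No
Result: 0

0


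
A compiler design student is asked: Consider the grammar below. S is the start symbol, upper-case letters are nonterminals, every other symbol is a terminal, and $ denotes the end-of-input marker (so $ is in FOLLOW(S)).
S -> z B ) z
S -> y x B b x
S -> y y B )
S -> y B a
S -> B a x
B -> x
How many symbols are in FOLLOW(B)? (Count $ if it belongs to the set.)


S is the start symbol and does not occur in any rule body, so FOLLOW(S) = {$}.
Examining every occurrence of B in a rule body:
  S -> z B ) z : B is followed by terminal ')' -> add ')'
  S -> y x B b x : B is followed by terminal 'b' -> add 'b'
  S -> y y B ) : B is followed by terminal ')' -> add ')' (already in the set)
  S -> y B a : B is followed by terminal 'a' -> add 'a'
  S -> B a x : B is followed by terminal 'a' -> add 'a' (already in the set)
  B -> x : B does not occur in the body -> contributes nothing
FOLLOW(B) = {), a, b}
Count: 3

3


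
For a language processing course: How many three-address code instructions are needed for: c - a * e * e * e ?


Expression: c - a * e * e * e
Generating three-address code (respecting * over +/- precedence):
  Instruction 1: t1 = a * e
  Instruction 2: t2 = t1 * e
  Instruction 3: t3 = t2 * e
  Instruction 4: t4 = c - t3
Total instructions: 4

4


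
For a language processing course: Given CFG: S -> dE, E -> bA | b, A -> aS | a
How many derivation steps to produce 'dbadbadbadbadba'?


Grammar: S -> dE, E -> bA | b, A -> aS | a
Deriving 'dbadbadbadbadba':
Step 1: S -> dE => dE
Step 2: E -> bA => dbA
Step 3: A -> aS => dbaS
Step 4: S -> dE => dbadE
Step 5: E -> bA => dbadbA
Step 6: A -> aS => dbadbaS
Step 7: S -> dE => dbadbadE
Step 8: E -> bA => dbadbadbA
Step 9: A -> aS => dbadbadbaS
Step 10: S -> dE => dbadbadbadE
Step 11: E -> bA => dbadbadbadbA
Step 12: A -> aS => dbadbadbadbaS
Step 13: S -> dE => dbadbadbadbadE
Step 14: E -> bA => dbadbadbadbadbA
Step 15: A -> a => dbadbadbadbadba
Total derivation steps: 15

15


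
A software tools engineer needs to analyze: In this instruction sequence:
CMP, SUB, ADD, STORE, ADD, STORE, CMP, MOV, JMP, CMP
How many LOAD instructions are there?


Scanning instruction sequence for LOAD:
  Position 1: CMP
  Position 2: SUB
  Position 3: ADD
  Position 4: STORE
  Position 5: ADD
  Position 6: STORE
  Position 7: CMP
  Position 8: MOV
  Position 9: JMP
  Position 10: CMP
Matches at positions: []
Total LOAD count: 0

0


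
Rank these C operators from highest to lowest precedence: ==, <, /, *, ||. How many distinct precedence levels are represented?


Looking up precedence for each operator:
  == -> precedence 3
  < -> precedence 4
  / -> precedence 6
  * -> precedence 6
  || -> precedence 1
Sorted highest to lowest: /, *, <, ==, ||
Distinct precedence values: [6, 4, 3, 1]
Number of distinct levels: 4

4


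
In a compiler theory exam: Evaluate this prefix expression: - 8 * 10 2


Parsing prefix expression: - 8 * 10 2
Step 1: Innermost operation '* 10 2'
  10 * 2 = 20
Step 2: Outer operation '- 8 [20]'
  8 - 20 = -12

-12


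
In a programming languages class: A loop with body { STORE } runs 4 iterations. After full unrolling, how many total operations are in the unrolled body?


Loop body operations: STORE (1 op per iteration)
Unrolling 4 iterations:
  Iteration 1: STORE (1 ops)
  Iteration 2: STORE (1 ops)
  Iteration 3: STORE (1 ops)
  Iteration 4: STORE (1 ops)
Total: 4 iterations * 1 ops/iter = 4 operations

4


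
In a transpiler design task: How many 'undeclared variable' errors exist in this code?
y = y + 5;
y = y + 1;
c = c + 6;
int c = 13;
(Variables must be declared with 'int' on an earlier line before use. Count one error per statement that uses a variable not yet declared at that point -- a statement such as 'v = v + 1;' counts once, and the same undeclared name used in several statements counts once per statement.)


Scanning code line by line:
  Line 1: use 'y' -> ERROR (undeclared)
  Line 2: use 'y' -> ERROR (undeclared)
  Line 3: use 'c' -> ERROR (undeclared)
  Line 4: declare 'c' -> declared = ['c']
Total undeclared variable errors: 3

3


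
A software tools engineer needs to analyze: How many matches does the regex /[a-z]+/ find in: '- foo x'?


Pattern: /[a-z]+/ (identifiers)
Input: '- foo x'
Scanning for matches:
  Match 1: 'foo'
  Match 2: 'x'
Total matches: 2

2


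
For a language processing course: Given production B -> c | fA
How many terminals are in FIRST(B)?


Production: B -> c | fA
Examining each alternative for leading terminals:
  B -> c : first terminal = 'c'
  B -> fA : first terminal = 'f'
FIRST(B) = {c, f}
Count: 2

2


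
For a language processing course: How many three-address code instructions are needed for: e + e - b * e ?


Expression: e + e - b * e
Generating three-address code (respecting * over +/- precedence):
  Instruction 1: t1 = b * e
  Instruction 2: t2 = e + e
  Instruction 3: t3 = t2 - t1
Total instructions: 3

3


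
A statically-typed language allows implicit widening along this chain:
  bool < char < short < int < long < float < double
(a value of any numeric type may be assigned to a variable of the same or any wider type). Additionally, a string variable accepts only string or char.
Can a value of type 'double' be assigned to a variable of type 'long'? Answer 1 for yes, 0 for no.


Target variable type: long
Source value type: double
Numeric ranks: double=6, long=4
Widening allowed iff rank(source) <= rank(target): 6 <= 4? No
Result: 0

0


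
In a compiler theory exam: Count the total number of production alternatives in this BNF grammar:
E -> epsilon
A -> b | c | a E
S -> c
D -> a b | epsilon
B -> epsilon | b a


Counting alternatives per rule:
  E: 1 alternative(s)
  A: 3 alternative(s)
  S: 1 alternative(s)
  D: 2 alternative(s)
  B: 2 alternative(s)
Sum: 1 + 3 + 1 + 2 + 2 = 9

9


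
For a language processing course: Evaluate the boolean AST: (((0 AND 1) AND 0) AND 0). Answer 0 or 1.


Step 1: Evaluate inner node
  0 AND 1 = 0
Step 2: Evaluate next node
  0 AND 0 = 0
Step 3: Evaluate root node
  0 AND 0 = 0

0


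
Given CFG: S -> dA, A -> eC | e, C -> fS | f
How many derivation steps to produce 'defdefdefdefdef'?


Grammar: S -> dA, A -> eC | e, C -> fS | f
Deriving 'defdefdefdefdef':
Step 1: S -> dA => dA
Step 2: A -> eC => deC
Step 3: C -> fS => defS
Step 4: S -> dA => defdA
Step 5: A -> eC => defdeC
Step 6: C -> fS => defdefS
Step 7: S -> dA => defdefdA
Step 8: A -> eC => defdefdeC
Step 9: C -> fS => defdefdefS
Step 10: S -> dA => defdefdefdA
Step 11: A -> eC => defdefdefdeC
Step 12: C -> fS => defdefdefdefS
Step 13: S -> dA => defdefdefdefdA
Step 14: A -> eC => defdefdefdefdeC
Step 15: C -> f => defdefdefdefdef
Total derivation steps: 15

15


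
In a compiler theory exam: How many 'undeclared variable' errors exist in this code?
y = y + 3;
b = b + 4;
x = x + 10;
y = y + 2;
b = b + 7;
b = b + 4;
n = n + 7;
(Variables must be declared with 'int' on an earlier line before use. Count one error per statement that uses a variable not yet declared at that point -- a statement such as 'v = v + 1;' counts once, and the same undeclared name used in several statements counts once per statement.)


Scanning code line by line:
  Line 1: use 'y' -> ERROR (undeclared)
  Line 2: use 'b' -> ERROR (undeclared)
  Line 3: use 'x' -> ERROR (undeclared)
  Line 4: use 'y' -> ERROR (undeclared)
  Line 5: use 'b' -> ERROR (undeclared)
  Line 6: use 'b' -> ERROR (undeclared)
  Line 7: use 'n' -> ERROR (undeclared)
Total undeclared variable errors: 7

7


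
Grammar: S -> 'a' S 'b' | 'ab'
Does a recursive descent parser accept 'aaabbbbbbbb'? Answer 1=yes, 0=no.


Grammar accepts strings of the form a^n b^n (n >= 1)
Word: 'aaabbbbbbbb'
Counting: 3 a's and 8 b's
Check: 3 == 8? No
Mismatch: a-count != b-count
Rejected

0


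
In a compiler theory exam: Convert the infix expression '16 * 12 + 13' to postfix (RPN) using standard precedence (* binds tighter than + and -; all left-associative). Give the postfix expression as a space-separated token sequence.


Applying the shunting-yard algorithm:
  Operand 16 -> output
  Push '*' onto operator stack -> op-stack: [*]
  Operand 12 -> output
  See '+' (prec 1); top '*' (prec 2) >= it -> pop '*' to output
  Push '+' onto operator stack -> op-stack: [+]
  Operand 13 -> output
  End of input: pop '+' to output
Postfix result: 16 12 * 13 +

16 12 * 13 +


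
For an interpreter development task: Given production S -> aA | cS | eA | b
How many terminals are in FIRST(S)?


Production: S -> aA | cS | eA | b
Examining each alternative for leading terminals:
  S -> aA : first terminal = 'a'
  S -> cS : first terminal = 'c'
  S -> eA : first terminal = 'e'
  S -> b : first terminal = 'b'
FIRST(S) = {a, b, c, e}
Count: 4

4


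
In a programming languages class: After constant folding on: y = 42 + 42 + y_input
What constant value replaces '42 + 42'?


Identifying constant sub-expression:
  Original: y = 42 + 42 + y_input
  42 and 42 are both compile-time constants
  Evaluating: 42 + 42 = 84
  After folding: y = 84 + y_input

84


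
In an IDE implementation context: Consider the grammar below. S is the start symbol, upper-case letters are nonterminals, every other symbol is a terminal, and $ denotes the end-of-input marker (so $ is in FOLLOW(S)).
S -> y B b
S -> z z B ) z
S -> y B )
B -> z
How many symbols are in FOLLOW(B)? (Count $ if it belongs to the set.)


S is the start symbol and does not occur in any rule body, so FOLLOW(S) = {$}.
Examining every occurrence of B in a rule body:
  S -> y B b : B is followed by terminal 'b' -> add 'b'
  S -> z z B ) z : B is followed by terminal ')' -> add ')'
  S -> y B ) : B is followed by terminal ')' -> add ')' (already in the set)
  B -> z : B does not occur in the body -> contributes nothing
FOLLOW(B) = {), b}
Count: 2

2


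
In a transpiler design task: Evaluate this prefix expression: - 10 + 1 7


Parsing prefix expression: - 10 + 1 7
Step 1: Innermost operation '+ 1 7'
  1 + 7 = 8
Step 2: Outer operation '- 10 [8]'
  10 - 8 = 2

2


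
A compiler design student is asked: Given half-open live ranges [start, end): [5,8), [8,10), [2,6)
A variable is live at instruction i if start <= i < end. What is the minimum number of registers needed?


Live ranges:
  Var0: [5, 8)
  Var1: [8, 10)
  Var2: [2, 6)
Sweep-line events (position, delta, active):
  pos=2 start -> active=1
  pos=5 start -> active=2
  pos=6 end -> active=1
  pos=8 end -> active=0
  pos=8 start -> active=1
  pos=10 end -> active=0
Maximum simultaneous active: 2
Minimum registers needed: 2

2


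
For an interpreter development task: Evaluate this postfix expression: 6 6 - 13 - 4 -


Processing tokens left to right:
Push 6, Push 6
Pop 6 and 6, compute 6 - 6 = 0, push 0
Push 13
Pop 0 and 13, compute 0 - 13 = -13, push -13
Push 4
Pop -13 and 4, compute -13 - 4 = -17, push -17
Stack result: -17

-17


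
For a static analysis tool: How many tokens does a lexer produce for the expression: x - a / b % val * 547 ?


Scanning 'x - a / b % val * 547'
Token 1: 'x' -> identifier
Token 2: '-' -> operator
Token 3: 'a' -> identifier
Token 4: '/' -> operator
Token 5: 'b' -> identifier
Token 6: '%' -> operator
Token 7: 'val' -> identifier
Token 8: '*' -> operator
Token 9: '547' -> integer_literal
Total tokens: 9

9


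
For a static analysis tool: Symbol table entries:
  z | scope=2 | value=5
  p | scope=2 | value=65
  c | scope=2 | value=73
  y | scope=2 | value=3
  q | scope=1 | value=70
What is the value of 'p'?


Searching symbol table for 'p':
  z | scope=2 | value=5
  p | scope=2 | value=65 <- MATCH
  c | scope=2 | value=73
  y | scope=2 | value=3
  q | scope=1 | value=70
Found 'p' at scope 2 with value 65

65


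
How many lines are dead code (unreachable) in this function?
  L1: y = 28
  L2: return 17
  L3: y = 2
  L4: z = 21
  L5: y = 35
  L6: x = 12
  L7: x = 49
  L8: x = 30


Analyzing control flow:
  L1: reachable (before return)
  L2: reachable (return statement)
  L3: DEAD (after return at L2)
  L4: DEAD (after return at L2)
  L5: DEAD (after return at L2)
  L6: DEAD (after return at L2)
  L7: DEAD (after return at L2)
  L8: DEAD (after return at L2)
Return at L2, total lines = 8
Dead lines: L3 through L8
Count: 6

6


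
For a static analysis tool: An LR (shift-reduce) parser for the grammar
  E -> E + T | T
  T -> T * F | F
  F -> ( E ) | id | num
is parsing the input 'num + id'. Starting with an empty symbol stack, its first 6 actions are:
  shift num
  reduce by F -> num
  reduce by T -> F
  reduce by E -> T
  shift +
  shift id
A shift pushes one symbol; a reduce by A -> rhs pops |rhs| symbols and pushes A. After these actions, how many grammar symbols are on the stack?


Tracking the symbol stack through each action:
  Action 1: shift 'num' : push -> stack = [num] (size 1)
  Action 2: reduce by F -> num : pop 1, push F -> stack = [F] (size 1)
  Action 3: reduce by T -> F : pop 1, push T -> stack = [T] (size 1)
  Action 4: reduce by E -> T : pop 1, push E -> stack = [E] (size 1)
  Action 5: shift '+' : push -> stack = [E, +] (size 2)
  Action 6: shift 'id' : push -> stack = [E, +, id] (size 3)
Final stack size: 3

3


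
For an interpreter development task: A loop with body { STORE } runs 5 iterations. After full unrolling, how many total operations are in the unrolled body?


Loop body operations: STORE (1 op per iteration)
Unrolling 5 iterations:
  Iteration 1: STORE (1 ops)
  Iteration 2: STORE (1 ops)
  Iteration 3: STORE (1 ops)
  Iteration 4: STORE (1 ops)
  Iteration 5: STORE (1 ops)
Total: 5 iterations * 1 ops/iter = 5 operations

5


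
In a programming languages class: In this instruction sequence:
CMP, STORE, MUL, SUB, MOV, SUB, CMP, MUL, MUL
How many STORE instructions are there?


Scanning instruction sequence for STORE:
  Position 1: CMP
  Position 2: STORE <- MATCH
  Position 3: MUL
  Position 4: SUB
  Position 5: MOV
  Position 6: SUB
  Position 7: CMP
  Position 8: MUL
  Position 9: MUL
Matches at positions: [2]
Total STORE count: 1

1


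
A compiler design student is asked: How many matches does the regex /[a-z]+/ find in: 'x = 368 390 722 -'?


Pattern: /[a-z]+/ (identifiers)
Input: 'x = 368 390 722 -'
Scanning for matches:
  Match 1: 'x'
Total matches: 1

1


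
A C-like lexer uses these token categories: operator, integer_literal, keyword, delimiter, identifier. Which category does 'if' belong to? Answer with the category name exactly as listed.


Token: 'if'
Checking categories:
  identifier: no
  integer_literal: no
  operator: no
  keyword: YES
  delimiter: no
Category: keyword

keyword


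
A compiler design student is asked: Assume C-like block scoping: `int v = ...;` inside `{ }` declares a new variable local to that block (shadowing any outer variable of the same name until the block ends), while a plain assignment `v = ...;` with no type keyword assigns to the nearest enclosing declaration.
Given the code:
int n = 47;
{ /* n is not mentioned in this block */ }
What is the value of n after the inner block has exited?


Analyzing scoping rules:
Outer scope: declares n = 47
Inner block: n is neither redeclared nor assigned -> unchanged
After the block -> 47
Result: 47

47


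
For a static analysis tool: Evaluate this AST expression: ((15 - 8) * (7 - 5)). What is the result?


Expression: ((15 - 8) * (7 - 5))
Evaluating step by step:
  15 - 8 = 7
  7 - 5 = 2
  7 * 2 = 14
Result: 14

14


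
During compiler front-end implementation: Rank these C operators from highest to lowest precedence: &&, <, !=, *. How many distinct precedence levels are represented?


Looking up precedence for each operator:
  && -> precedence 2
  < -> precedence 4
  != -> precedence 3
  * -> precedence 6
Sorted highest to lowest: *, <, !=, &&
Distinct precedence values: [6, 4, 3, 2]
Number of distinct levels: 4

4


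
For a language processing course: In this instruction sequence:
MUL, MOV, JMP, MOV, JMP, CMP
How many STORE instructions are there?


Scanning instruction sequence for STORE:
  Position 1: MUL
  Position 2: MOV
  Position 3: JMP
  Position 4: MOV
  Position 5: JMP
  Position 6: CMP
Matches at positions: []
Total STORE count: 0

0


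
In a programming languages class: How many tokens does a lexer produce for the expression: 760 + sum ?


Scanning '760 + sum'
Token 1: '760' -> integer_literal
Token 2: '+' -> operator
Token 3: 'sum' -> identifier
Total tokens: 3

3


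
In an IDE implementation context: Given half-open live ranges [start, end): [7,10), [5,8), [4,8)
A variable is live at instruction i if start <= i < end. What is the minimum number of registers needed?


Live ranges:
  Var0: [7, 10)
  Var1: [5, 8)
  Var2: [4, 8)
Sweep-line events (position, delta, active):
  pos=4 start -> active=1
  pos=5 start -> active=2
  pos=7 start -> active=3
  pos=8 end -> active=2
  pos=8 end -> active=1
  pos=10 end -> active=0
Maximum simultaneous active: 3
Minimum registers needed: 3

3


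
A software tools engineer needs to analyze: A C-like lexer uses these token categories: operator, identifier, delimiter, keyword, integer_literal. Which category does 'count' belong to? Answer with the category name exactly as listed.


Token: 'count'
Checking categories:
  identifier: YES
  integer_literal: no
  operator: no
  keyword: no
  delimiter: no
Category: identifier

identifier


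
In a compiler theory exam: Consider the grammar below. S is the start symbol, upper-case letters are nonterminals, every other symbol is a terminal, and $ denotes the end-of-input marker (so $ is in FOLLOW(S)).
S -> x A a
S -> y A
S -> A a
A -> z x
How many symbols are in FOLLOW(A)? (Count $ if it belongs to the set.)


S is the start symbol and does not occur in any rule body, so FOLLOW(S) = {$}.
Examining every occurrence of A in a rule body:
  S -> x A a : A is followed by terminal 'a' -> add 'a'
  S -> y A : A is at the right end -> add FOLLOW(S) = {$}
  S -> A a : A is followed by terminal 'a' -> add 'a' (already in the set)
  A -> z x : A does not occur in the body -> contributes nothing
FOLLOW(A) = {a, $}
Count: 2

2


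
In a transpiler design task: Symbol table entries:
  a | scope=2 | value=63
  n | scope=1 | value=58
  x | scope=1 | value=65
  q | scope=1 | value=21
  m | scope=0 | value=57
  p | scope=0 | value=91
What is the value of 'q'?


Searching symbol table for 'q':
  a | scope=2 | value=63
  n | scope=1 | value=58
  x | scope=1 | value=65
  q | scope=1 | value=21 <- MATCH
  m | scope=0 | value=57
  p | scope=0 | value=91
Found 'q' at scope 1 with value 21

21


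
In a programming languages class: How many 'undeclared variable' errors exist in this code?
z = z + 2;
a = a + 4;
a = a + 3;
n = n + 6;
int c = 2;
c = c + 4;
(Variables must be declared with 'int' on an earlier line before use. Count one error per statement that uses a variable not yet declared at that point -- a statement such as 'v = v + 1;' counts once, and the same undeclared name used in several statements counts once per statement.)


Scanning code line by line:
  Line 1: use 'z' -> ERROR (undeclared)
  Line 2: use 'a' -> ERROR (undeclared)
  Line 3: use 'a' -> ERROR (undeclared)
  Line 4: use 'n' -> ERROR (undeclared)
  Line 5: declare 'c' -> declared = ['c']
  Line 6: use 'c' -> OK (declared)
Total undeclared variable errors: 4

4


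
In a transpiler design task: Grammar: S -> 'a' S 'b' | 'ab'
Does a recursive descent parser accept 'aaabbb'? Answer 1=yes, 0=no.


Grammar accepts strings of the form a^n b^n (n >= 1)
Word: 'aaabbb'
Counting: 3 a's and 3 b's
Check: 3 == 3? Yes
Derivation (S -> aSb applied 2 time(s), then S -> ab): S => aSb => aaSbb => aaabbb
Accepted

1


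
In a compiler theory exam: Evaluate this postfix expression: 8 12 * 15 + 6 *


Processing tokens left to right:
Push 8, Push 12
Pop 8 and 12, compute 8 * 12 = 96, push 96
Push 15
Pop 96 and 15, compute 96 + 15 = 111, push 111
Push 6
Pop 111 and 6, compute 111 * 6 = 666, push 666
Stack result: 666

666


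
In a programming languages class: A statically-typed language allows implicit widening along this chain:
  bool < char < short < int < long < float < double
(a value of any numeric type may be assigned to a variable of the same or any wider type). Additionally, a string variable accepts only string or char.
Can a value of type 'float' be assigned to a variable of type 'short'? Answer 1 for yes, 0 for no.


Target variable type: short
Source value type: float
Numeric ranks: float=5, short=2
Widening allowed iff rank(source) <= rank(target): 5 <= 2? No
Result: 0

0


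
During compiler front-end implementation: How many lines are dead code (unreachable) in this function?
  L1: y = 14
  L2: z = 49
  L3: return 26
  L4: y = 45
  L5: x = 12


Analyzing control flow:
  L1: reachable (before return)
  L2: reachable (before return)
  L3: reachable (return statement)
  L4: DEAD (after return at L3)
  L5: DEAD (after return at L3)
Return at L3, total lines = 5
Dead lines: L4 through L5
Count: 2

2


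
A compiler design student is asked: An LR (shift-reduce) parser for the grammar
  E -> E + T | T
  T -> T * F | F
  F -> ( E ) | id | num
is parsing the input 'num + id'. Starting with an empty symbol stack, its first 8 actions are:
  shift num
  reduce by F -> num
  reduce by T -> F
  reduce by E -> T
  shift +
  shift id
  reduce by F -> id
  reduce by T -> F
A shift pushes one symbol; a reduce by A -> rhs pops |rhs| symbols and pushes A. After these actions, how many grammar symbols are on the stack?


Tracking the symbol stack through each action:
  Action 1: shift 'num' : push -> stack = [num] (size 1)
  Action 2: reduce by F -> num : pop 1, push F -> stack = [F] (size 1)
  Action 3: reduce by T -> F : pop 1, push T -> stack = [T] (size 1)
  Action 4: reduce by E -> T : pop 1, push E -> stack = [E] (size 1)
  Action 5: shift '+' : push -> stack = [E, +] (size 2)
  Action 6: shift 'id' : push -> stack = [E, +, id] (size 3)
  Action 7: reduce by F -> id : pop 1, push F -> stack = [E, +, F] (size 3)
  Action 8: reduce by T -> F : pop 1, push T -> stack = [E, +, T] (size 3)
Final stack size: 3

3


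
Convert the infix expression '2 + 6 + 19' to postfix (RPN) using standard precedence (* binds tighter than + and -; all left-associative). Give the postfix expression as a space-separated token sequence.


Applying the shunting-yard algorithm:
  Operand 2 -> output
  Push '+' onto operator stack -> op-stack: [+]
  Operand 6 -> output
  See '+' (prec 1); top '+' (prec 1) >= it -> pop '+' to output
  Push '+' onto operator stack -> op-stack: [+]
  Operand 19 -> output
  End of input: pop '+' to output
Postfix result: 2 6 + 19 +

2 6 + 19 +


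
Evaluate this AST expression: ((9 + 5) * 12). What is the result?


Expression: ((9 + 5) * 12)
Evaluating step by step:
  9 + 5 = 14
  14 * 12 = 168
Result: 168

168


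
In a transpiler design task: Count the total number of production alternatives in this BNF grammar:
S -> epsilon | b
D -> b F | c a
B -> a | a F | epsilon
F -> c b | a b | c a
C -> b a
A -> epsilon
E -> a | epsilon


Counting alternatives per rule:
  S: 2 alternative(s)
  D: 2 alternative(s)
  B: 3 alternative(s)
  F: 3 alternative(s)
  C: 1 alternative(s)
  A: 1 alternative(s)
  E: 2 alternative(s)
Sum: 2 + 2 + 3 + 3 + 1 + 1 + 2 = 14

14


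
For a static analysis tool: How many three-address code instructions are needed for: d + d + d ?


Expression: d + d + d
Generating three-address code (respecting * over +/- precedence):
  Instruction 1: t1 = d + d
  Instruction 2: t2 = t1 + d
Total instructions: 2

2
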